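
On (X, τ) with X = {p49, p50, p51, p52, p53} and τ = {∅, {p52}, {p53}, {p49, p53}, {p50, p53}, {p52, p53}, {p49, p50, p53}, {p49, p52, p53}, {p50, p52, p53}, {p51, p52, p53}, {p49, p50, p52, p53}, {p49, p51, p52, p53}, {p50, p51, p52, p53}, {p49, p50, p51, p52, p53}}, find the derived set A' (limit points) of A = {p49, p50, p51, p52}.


A' = {p51}

For each x ∈ X, list the open sets U ∈ τ with x ∈ U, then check whether U ∩ (A ∖ {x}) ≠ ∅ for every such U.
  x = p49: open {p49, p53} ∋ x has {p49, p53} ∩ (A ∖ {p49}) = ∅, so x is NOT a limit point.
  x = p50: open {p50, p53} ∋ x has {p50, p53} ∩ (A ∖ {p50}) = ∅, so x is NOT a limit point.
  x = p51: opens ∋ x are {p51, p52, p53}, {p49, p51, p52, p53}, {p50, p51, p52, p53}, {p49, p50, p51, p52, p53}; each meets A ∖ {p51}, so x IS a limit point.
  x = p52: open {p52} ∋ x has {p52} ∩ (A ∖ {p52}) = ∅, so x is NOT a limit point.
  x = p53: open {p53} ∋ x has {p53} ∩ (A ∖ {p53}) = ∅, so x is NOT a limit point.
Collecting: A' = {p51}.


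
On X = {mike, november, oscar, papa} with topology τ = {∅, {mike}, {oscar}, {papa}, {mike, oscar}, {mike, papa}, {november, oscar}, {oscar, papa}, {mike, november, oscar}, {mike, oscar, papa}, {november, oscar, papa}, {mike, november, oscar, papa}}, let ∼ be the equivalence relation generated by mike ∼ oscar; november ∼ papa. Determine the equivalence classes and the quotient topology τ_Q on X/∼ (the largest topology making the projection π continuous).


X/∼ = {[mike=oscar], [november=papa]}; |τ_Q| = 3.

Equivalence classes: [mike=oscar], [november=papa].
Quotient map π: X → X/∼ sends mike ↦ [mike=oscar], november ↦ [november=papa], oscar ↦ [mike=oscar], papa ↦ [november=papa].
For each subset V ⊆ X/∼, compute π^{-1}(V) ⊆ X and check whether π^{-1}(V) ∈ τ. V is open in τ_Q iff π^{-1}(V) ∈ τ.
  V = {}: π^{-1}(V) = ∅ ∈ τ ✓.
  V = {[mike=oscar]}: π^{-1}(V) = {mike, oscar} ∈ τ ✓.
  V = {[november=papa]}: π^{-1}(V) = {november, papa} ∉ τ ✗.
  V = {[mike=oscar], [november=papa]}: π^{-1}(V) = {mike, november, oscar, papa} ∈ τ ✓.
Open sets in the quotient: τ_Q = {{}, {[mike=oscar]}, {[mike=oscar], [november=papa]}} (3 elements).


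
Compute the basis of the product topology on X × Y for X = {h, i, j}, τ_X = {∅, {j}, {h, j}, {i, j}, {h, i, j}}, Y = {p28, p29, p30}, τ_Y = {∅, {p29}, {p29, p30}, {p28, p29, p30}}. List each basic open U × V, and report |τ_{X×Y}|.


Basis B = {∅ × ∅, {j} × {p29}, {h, j} × {p29}, {i, j} × {p29}, {j} × {p29, p30}, {h, i, j} × {p29}, {j} × {p28, p29, p30}, {h, j} × {p29, p30}, {i, j} × {p29, p30}, {h, j} × {p28, p29, p30}, {h, i, j} × {p29, p30}, {i, j} × {p28, p29, p30}, {h, i, j} × {p28, p29, p30}}; |τ_{X×Y}| = 30.

Enumerate products U × V with U ∈ τ_X, V ∈ τ_Y (deduplicated):
  ∅ × ∅ = {} (∅)
  {j} × {p29} = {(j,p29)}
  {h, j} × {p29} = {(h,p29), (j,p29)}
  {i, j} × {p29} = {(i,p29), (j,p29)}
  {j} × {p29, p30} = {(j,p29), (j,p30)}
  {h, i, j} × {p29} = {(h,p29), (i,p29), (j,p29)}
  {j} × {p28, p29, p30} = {(j,p28), (j,p29), (j,p30)}
  {h, j} × {p29, p30} = {(h,p29), (h,p30), (j,p29), (j,p30)}
  {i, j} × {p29, p30} = {(i,p29), (i,p30), (j,p29), (j,p30)}
  {h, j} × {p28, p29, p30} = {(h,p28), (h,p29), (h,p30), (j,p28), (j,p29), (j,p30)}
  {h, i, j} × {p29, p30} = {(h,p29), (h,p30), (i,p29), (i,p30), (j,p29), (j,p30)}
  {i, j} × {p28, p29, p30} = {(i,p28), (i,p29), (i,p30), (j,p28), (j,p29), (j,p30)}
  {h, i, j} × {p28, p29, p30} = {(h,p28), (h,p29), (h,p30), (i,p28), (i,p29), (i,p30), (j,p28), (j,p29), (j,p30)}
These 13 distinct sets form the basis B.
Close under arbitrary unions to get τ_{X×Y}; counting gives |τ_{X×Y}| = 30.


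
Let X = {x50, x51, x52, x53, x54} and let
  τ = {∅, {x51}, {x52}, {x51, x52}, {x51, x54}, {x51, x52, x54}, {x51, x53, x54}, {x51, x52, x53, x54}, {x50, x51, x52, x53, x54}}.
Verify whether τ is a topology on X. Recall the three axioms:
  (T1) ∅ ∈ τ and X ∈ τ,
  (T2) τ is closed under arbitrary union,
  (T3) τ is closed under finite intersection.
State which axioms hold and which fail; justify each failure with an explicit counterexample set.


τ IS a topology on X.

Axiom (T1): ∅ ∈ τ? Yes; X ∈ τ? Yes.
Axiom (T2/T3): check pairwise unions and intersections of members of τ.
All pairwise intersections and unions checked — each lies in τ. Therefore τ satisfies (T1), (T2), (T3): it IS a topology on X.


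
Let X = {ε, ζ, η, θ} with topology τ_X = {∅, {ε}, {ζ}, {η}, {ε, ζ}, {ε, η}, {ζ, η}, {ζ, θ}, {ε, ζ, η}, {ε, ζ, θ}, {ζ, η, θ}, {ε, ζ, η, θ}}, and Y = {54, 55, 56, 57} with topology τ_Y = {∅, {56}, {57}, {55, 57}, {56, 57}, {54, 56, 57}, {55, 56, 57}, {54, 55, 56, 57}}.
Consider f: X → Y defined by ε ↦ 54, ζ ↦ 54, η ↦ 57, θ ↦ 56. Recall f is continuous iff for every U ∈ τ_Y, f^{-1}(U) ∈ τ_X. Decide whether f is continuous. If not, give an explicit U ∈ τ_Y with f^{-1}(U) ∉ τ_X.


f is NOT continuous.

Compute f^{-1}(U) for each U ∈ τ_Y:
  U = ∅: f^{-1}(U) = ∅ ∈ τ_X ✓.
  U = {56}: f^{-1}(U) = {θ} ∉ τ_X ✗.
  U = {57}: f^{-1}(U) = {η} ∈ τ_X ✓.
  U = {55, 57}: f^{-1}(U) = {η} ∈ τ_X ✓.
  U = {56, 57}: f^{-1}(U) = {η, θ} ∉ τ_X ✗.
  U = {54, 56, 57}: f^{-1}(U) = {ε, ζ, η, θ} ∈ τ_X ✓.
  U = {55, 56, 57}: f^{-1}(U) = {η, θ} ∉ τ_X ✗.
  U = {54, 55, 56, 57}: f^{-1}(U) = {ε, ζ, η, θ} ∈ τ_X ✓.
Found U = {56} with f^{-1}(U) = {θ} not in τ_X. Therefore f is NOT continuous.


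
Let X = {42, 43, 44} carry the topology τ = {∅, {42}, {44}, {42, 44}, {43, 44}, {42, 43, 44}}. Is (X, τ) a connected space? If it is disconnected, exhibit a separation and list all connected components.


(X, τ) is disconnected; components = [{42}, {43, 44}].

Find clopen sets (U ∈ τ with X ∖ U ∈ τ):
  U = ∅, X ∖ U = {42, 43, 44} — both open, so U is clopen.
  U = {42}, X ∖ U = {43, 44} — both open, so U is clopen.
  U = {43, 44}, X ∖ U = {42} — both open, so U is clopen.
  U = {42, 43, 44}, X ∖ U = ∅ — both open, so U is clopen.
Nontrivial clopen(s) exist: e.g. {43, 44}. So (X, τ) is disconnected.
Compute connected components by grouping points that agree on all clopens:
  component: {42}
  component: {43, 44}


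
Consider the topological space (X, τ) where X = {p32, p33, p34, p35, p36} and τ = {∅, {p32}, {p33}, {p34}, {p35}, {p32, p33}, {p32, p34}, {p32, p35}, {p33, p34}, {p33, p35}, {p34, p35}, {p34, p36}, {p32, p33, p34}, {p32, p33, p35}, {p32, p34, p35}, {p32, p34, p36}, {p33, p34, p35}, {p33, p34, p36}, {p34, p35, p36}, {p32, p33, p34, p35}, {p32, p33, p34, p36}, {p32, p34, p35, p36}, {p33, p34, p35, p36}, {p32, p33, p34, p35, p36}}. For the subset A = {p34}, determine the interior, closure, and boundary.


int(A) = {p34}, cl(A) = {p34, p36}, ∂A = {p36}.

Closed sets in (X, τ) are complements of opens:
  closed(X, τ) = {∅, {p32}, {p33}, {p35}, {p36}, {p32, p33}, {p32, p35}, {p32, p36}, {p33, p35}, {p33, p36}, {p34, p36}, {p35, p36}, {p32, p33, p35}, {p32, p33, p36}, {p32, p34, p36}, {p32, p35, p36}, {p33, p34, p36}, {p33, p35, p36}, {p34, p35, p36}, {p32, p33, p34, p36}, {p32, p33, p35, p36}, {p32, p34, p35, p36}, {p33, p34, p35, p36}, {p32, p33, p34, p35, p36}}.
int(A) = ⋃ {U ∈ τ : U ⊆ A}. Opens contained in A: ∅, {p34}.
Taking the union of these: int(A) = {p34}.
cl(A) = ⋂ {C closed : A ⊆ C}. Closed sets containing A: {p34, p36}, {p32, p34, p36}, {p33, p34, p36}, {p34, p35, p36}, {p32, p33, p34, p36}, {p32, p34, p35, p36}, {p33, p34, p35, p36}, {p32, p33, p34, p35, p36}.
Intersecting these: cl(A) = {p34, p36}.
∂A = cl(A) ∖ int(A) = {p34, p36} ∖ {p34} = {p36}.


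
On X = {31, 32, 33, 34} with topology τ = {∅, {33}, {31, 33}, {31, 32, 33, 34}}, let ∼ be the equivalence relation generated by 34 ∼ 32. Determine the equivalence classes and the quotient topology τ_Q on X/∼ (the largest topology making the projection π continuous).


X/∼ = {[31], [32=34], [33]}; |τ_Q| = 4.

Equivalence classes: [31], [32=34], [33].
Quotient map π: X → X/∼ sends 31 ↦ [31], 32 ↦ [32=34], 33 ↦ [33], 34 ↦ [32=34].
For each subset V ⊆ X/∼, compute π^{-1}(V) ⊆ X and check whether π^{-1}(V) ∈ τ. V is open in τ_Q iff π^{-1}(V) ∈ τ.
  V = {}: π^{-1}(V) = ∅ ∈ τ ✓.
  V = {[31]}: π^{-1}(V) = {31} ∉ τ ✗.
  V = {[32=34]}: π^{-1}(V) = {32, 34} ∉ τ ✗.
  V = {[31], [32=34]}: π^{-1}(V) = {31, 32, 34} ∉ τ ✗.
  V = {[33]}: π^{-1}(V) = {33} ∈ τ ✓.
  V = {[31], [33]}: π^{-1}(V) = {31, 33} ∈ τ ✓.
  V = {[32=34], [33]}: π^{-1}(V) = {32, 33, 34} ∉ τ ✗.
  V = {[31], [32=34], [33]}: π^{-1}(V) = {31, 32, 33, 34} ∈ τ ✓.
Open sets in the quotient: τ_Q = {{}, {[33]}, {[31], [33]}, {[31], [32=34], [33]}} (4 elements).


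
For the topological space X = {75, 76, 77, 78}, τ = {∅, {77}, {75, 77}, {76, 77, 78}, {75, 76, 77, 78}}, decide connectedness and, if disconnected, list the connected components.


(X, τ) is connected.

Find clopen sets (U ∈ τ with X ∖ U ∈ τ):
  U = ∅, X ∖ U = {75, 76, 77, 78} — both open, so U is clopen.
  U = {75, 76, 77, 78}, X ∖ U = ∅ — both open, so U is clopen.
Only trivial clopens (∅ and X) exist, so (X, τ) is connected.
Compute connected components by grouping points that agree on all clopens:
  component: {75, 76, 77, 78}


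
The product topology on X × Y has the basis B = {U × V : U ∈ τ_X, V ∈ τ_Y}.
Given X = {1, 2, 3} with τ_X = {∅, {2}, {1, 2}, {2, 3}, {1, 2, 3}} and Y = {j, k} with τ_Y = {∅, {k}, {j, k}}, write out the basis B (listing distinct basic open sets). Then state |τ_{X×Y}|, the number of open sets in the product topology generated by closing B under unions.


Basis B = {∅ × ∅, {2} × {k}, {1, 2} × {k}, {2} × {j, k}, {2, 3} × {k}, {1, 2, 3} × {k}, {1, 2} × {j, k}, {2, 3} × {j, k}, {1, 2, 3} × {j, k}}; |τ_{X×Y}| = 14.

Enumerate products U × V with U ∈ τ_X, V ∈ τ_Y (deduplicated):
  ∅ × ∅ = {} (∅)
  {2} × {k} = {(2,k)}
  {1, 2} × {k} = {(1,k), (2,k)}
  {2} × {j, k} = {(2,j), (2,k)}
  {2, 3} × {k} = {(2,k), (3,k)}
  {1, 2, 3} × {k} = {(1,k), (2,k), (3,k)}
  {1, 2} × {j, k} = {(1,j), (1,k), (2,j), (2,k)}
  {2, 3} × {j, k} = {(2,j), (2,k), (3,j), (3,k)}
  {1, 2, 3} × {j, k} = {(1,j), (1,k), (2,j), (2,k), (3,j), (3,k)}
These 9 distinct sets form the basis B.
Close under arbitrary unions to get τ_{X×Y}; counting gives |τ_{X×Y}| = 14.


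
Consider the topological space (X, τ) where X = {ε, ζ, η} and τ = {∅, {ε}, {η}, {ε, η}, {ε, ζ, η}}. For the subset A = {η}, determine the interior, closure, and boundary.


int(A) = {η}, cl(A) = {ζ, η}, ∂A = {ζ}.

Closed sets in (X, τ) are complements of opens:
  closed(X, τ) = {∅, {ζ}, {ε, ζ}, {ζ, η}, {ε, ζ, η}}.
int(A) = ⋃ {U ∈ τ : U ⊆ A}. Opens contained in A: ∅, {η}.
Taking the union of these: int(A) = {η}.
cl(A) = ⋂ {C closed : A ⊆ C}. Closed sets containing A: {ζ, η}, {ε, ζ, η}.
Intersecting these: cl(A) = {ζ, η}.
∂A = cl(A) ∖ int(A) = {ζ, η} ∖ {η} = {ζ}.


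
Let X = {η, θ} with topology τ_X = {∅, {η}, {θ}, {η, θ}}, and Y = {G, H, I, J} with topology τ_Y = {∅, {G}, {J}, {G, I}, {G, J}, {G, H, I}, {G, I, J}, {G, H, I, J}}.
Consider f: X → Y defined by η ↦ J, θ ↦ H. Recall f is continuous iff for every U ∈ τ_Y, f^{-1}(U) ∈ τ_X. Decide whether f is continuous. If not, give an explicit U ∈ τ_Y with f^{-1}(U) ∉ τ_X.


f IS continuous.

Compute f^{-1}(U) for each U ∈ τ_Y:
  U = ∅: f^{-1}(U) = ∅ ∈ τ_X ✓.
  U = {G}: f^{-1}(U) = ∅ ∈ τ_X ✓.
  U = {J}: f^{-1}(U) = {η} ∈ τ_X ✓.
  U = {G, I}: f^{-1}(U) = ∅ ∈ τ_X ✓.
  U = {G, J}: f^{-1}(U) = {η} ∈ τ_X ✓.
  U = {G, H, I}: f^{-1}(U) = {θ} ∈ τ_X ✓.
  U = {G, I, J}: f^{-1}(U) = {η} ∈ τ_X ✓.
  U = {G, H, I, J}: f^{-1}(U) = {η, θ} ∈ τ_X ✓.
Every preimage lies in τ_X, so f IS continuous.


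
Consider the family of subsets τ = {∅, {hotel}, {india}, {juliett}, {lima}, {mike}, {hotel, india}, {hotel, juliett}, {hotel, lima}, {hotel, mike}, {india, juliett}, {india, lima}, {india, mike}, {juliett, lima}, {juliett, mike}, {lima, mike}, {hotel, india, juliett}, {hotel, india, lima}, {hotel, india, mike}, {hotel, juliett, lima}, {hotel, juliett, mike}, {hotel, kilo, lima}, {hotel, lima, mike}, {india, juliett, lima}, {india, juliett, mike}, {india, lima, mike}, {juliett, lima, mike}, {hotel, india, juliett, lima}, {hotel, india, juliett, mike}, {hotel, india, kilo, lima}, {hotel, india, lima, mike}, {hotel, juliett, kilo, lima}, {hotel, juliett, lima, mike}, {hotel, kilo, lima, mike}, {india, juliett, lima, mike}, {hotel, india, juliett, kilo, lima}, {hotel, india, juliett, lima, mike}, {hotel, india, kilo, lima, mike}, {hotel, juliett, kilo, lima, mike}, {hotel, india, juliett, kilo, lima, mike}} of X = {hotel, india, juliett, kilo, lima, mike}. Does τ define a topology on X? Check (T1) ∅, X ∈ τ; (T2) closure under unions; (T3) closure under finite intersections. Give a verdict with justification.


τ IS a topology on X.

Axiom (T1): ∅ ∈ τ? Yes; X ∈ τ? Yes.
Axiom (T2/T3): check pairwise unions and intersections of members of τ.
All pairwise intersections and unions checked — each lies in τ. Therefore τ satisfies (T1), (T2), (T3): it IS a topology on X.


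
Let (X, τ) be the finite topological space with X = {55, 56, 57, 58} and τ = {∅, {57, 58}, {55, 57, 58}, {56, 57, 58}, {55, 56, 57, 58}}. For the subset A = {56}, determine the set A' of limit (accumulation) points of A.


A' = ∅

For each x ∈ X, list the open sets U ∈ τ with x ∈ U, then check whether U ∩ (A ∖ {x}) ≠ ∅ for every such U.
  x = 55: open {55, 57, 58} ∋ x has {55, 57, 58} ∩ (A ∖ {55}) = ∅, so x is NOT a limit point.
  x = 56: open {56, 57, 58} ∋ x has {56, 57, 58} ∩ (A ∖ {56}) = ∅, so x is NOT a limit point.
  x = 57: open {57, 58} ∋ x has {57, 58} ∩ (A ∖ {57}) = ∅, so x is NOT a limit point.
  x = 58: open {57, 58} ∋ x has {57, 58} ∩ (A ∖ {58}) = ∅, so x is NOT a limit point.
Collecting: A' = ∅.


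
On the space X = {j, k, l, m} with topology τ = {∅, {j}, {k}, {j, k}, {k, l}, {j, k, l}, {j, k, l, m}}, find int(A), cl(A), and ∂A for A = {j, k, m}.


int(A) = {j, k}, cl(A) = {j, k, l, m}, ∂A = {l, m}.

Closed sets in (X, τ) are complements of opens:
  closed(X, τ) = {∅, {m}, {j, m}, {l, m}, {j, l, m}, {k, l, m}, {j, k, l, m}}.
int(A) = ⋃ {U ∈ τ : U ⊆ A}. Opens contained in A: ∅, {j}, {k}, {j, k}.
Taking the union of these: int(A) = {j, k}.
cl(A) = ⋂ {C closed : A ⊆ C}. Closed sets containing A: {j, k, l, m}.
Intersecting these: cl(A) = {j, k, l, m}.
∂A = cl(A) ∖ int(A) = {j, k, l, m} ∖ {j, k} = {l, m}.


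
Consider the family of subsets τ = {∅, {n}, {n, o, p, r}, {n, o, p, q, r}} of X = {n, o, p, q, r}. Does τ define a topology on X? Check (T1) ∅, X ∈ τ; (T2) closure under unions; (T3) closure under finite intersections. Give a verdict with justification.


τ IS a topology on X.

Axiom (T1): ∅ ∈ τ? Yes; X ∈ τ? Yes.
Axiom (T2/T3): check pairwise unions and intersections of members of τ.
All pairwise intersections and unions checked — each lies in τ. Therefore τ satisfies (T1), (T2), (T3): it IS a topology on X.


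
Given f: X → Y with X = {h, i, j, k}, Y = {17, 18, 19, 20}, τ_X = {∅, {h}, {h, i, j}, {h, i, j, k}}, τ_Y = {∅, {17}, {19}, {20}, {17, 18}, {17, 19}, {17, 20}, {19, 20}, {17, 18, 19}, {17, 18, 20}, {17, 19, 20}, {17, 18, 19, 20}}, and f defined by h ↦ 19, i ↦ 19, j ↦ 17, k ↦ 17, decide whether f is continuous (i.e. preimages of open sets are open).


f is NOT continuous.

Compute f^{-1}(U) for each U ∈ τ_Y:
  U = ∅: f^{-1}(U) = ∅ ∈ τ_X ✓.
  U = {17}: f^{-1}(U) = {j, k} ∉ τ_X ✗.
  U = {19}: f^{-1}(U) = {h, i} ∉ τ_X ✗.
  U = {20}: f^{-1}(U) = ∅ ∈ τ_X ✓.
  U = {17, 18}: f^{-1}(U) = {j, k} ∉ τ_X ✗.
  U = {17, 19}: f^{-1}(U) = {h, i, j, k} ∈ τ_X ✓.
  U = {17, 20}: f^{-1}(U) = {j, k} ∉ τ_X ✗.
  U = {19, 20}: f^{-1}(U) = {h, i} ∉ τ_X ✗.
  U = {17, 18, 19}: f^{-1}(U) = {h, i, j, k} ∈ τ_X ✓.
  U = {17, 18, 20}: f^{-1}(U) = {j, k} ∉ τ_X ✗.
  U = {17, 19, 20}: f^{-1}(U) = {h, i, j, k} ∈ τ_X ✓.
  U = {17, 18, 19, 20}: f^{-1}(U) = {h, i, j, k} ∈ τ_X ✓.
Found U = {17} with f^{-1}(U) = {j, k} not in τ_X. Therefore f is NOT continuous.


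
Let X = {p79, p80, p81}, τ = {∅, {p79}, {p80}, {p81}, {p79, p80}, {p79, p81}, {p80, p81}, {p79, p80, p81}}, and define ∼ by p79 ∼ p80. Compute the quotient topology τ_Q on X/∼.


X/∼ = {[p79=p80], [p81]}; |τ_Q| = 4.

Equivalence classes: [p79=p80], [p81].
Quotient map π: X → X/∼ sends p79 ↦ [p79=p80], p80 ↦ [p79=p80], p81 ↦ [p81].
For each subset V ⊆ X/∼, compute π^{-1}(V) ⊆ X and check whether π^{-1}(V) ∈ τ. V is open in τ_Q iff π^{-1}(V) ∈ τ.
  V = {}: π^{-1}(V) = ∅ ∈ τ ✓.
  V = {[p79=p80]}: π^{-1}(V) = {p79, p80} ∈ τ ✓.
  V = {[p81]}: π^{-1}(V) = {p81} ∈ τ ✓.
  V = {[p79=p80], [p81]}: π^{-1}(V) = {p79, p80, p81} ∈ τ ✓.
Open sets in the quotient: τ_Q = {{}, {[p79=p80]}, {[p81]}, {[p79=p80], [p81]}} (4 elements).


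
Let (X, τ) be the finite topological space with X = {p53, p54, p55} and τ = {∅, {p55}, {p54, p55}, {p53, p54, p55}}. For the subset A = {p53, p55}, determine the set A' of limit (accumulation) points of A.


A' = {p53, p54}

For each x ∈ X, list the open sets U ∈ τ with x ∈ U, then check whether U ∩ (A ∖ {x}) ≠ ∅ for every such U.
  x = p53: opens ∋ x are {p53, p54, p55}; each meets A ∖ {p53}, so x IS a limit point.
  x = p54: opens ∋ x are {p54, p55}, {p53, p54, p55}; each meets A ∖ {p54}, so x IS a limit point.
  x = p55: open {p55} ∋ x has {p55} ∩ (A ∖ {p55}) = ∅, so x is NOT a limit point.
Collecting: A' = {p53, p54}.


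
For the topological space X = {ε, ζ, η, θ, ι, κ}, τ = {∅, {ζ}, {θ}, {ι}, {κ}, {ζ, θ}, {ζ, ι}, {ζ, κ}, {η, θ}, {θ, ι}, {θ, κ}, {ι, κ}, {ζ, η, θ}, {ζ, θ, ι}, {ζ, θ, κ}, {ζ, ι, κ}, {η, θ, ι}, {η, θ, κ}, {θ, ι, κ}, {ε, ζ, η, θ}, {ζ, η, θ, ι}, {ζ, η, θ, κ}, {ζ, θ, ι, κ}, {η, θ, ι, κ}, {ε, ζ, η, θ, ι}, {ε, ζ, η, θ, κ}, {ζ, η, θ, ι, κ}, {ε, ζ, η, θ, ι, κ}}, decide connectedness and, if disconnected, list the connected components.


(X, τ) is disconnected; components = [{ι}, {κ}, {ε, ζ, η, θ}].

Find clopen sets (U ∈ τ with X ∖ U ∈ τ):
  U = ∅, X ∖ U = {ε, ζ, η, θ, ι, κ} — both open, so U is clopen.
  U = {ι}, X ∖ U = {ε, ζ, η, θ, κ} — both open, so U is clopen.
  U = {κ}, X ∖ U = {ε, ζ, η, θ, ι} — both open, so U is clopen.
  U = {ι, κ}, X ∖ U = {ε, ζ, η, θ} — both open, so U is clopen.
  U = {ε, ζ, η, θ}, X ∖ U = {ι, κ} — both open, so U is clopen.
  U = {ε, ζ, η, θ, ι}, X ∖ U = {κ} — both open, so U is clopen.
  U = {ε, ζ, η, θ, κ}, X ∖ U = {ι} — both open, so U is clopen.
  U = {ε, ζ, η, θ, ι, κ}, X ∖ U = ∅ — both open, so U is clopen.
Nontrivial clopen(s) exist: e.g. {ε, ζ, η, θ, κ}. So (X, τ) is disconnected.
Compute connected components by grouping points that agree on all clopens:
  component: {ι}
  component: {κ}
  component: {ε, ζ, η, θ}


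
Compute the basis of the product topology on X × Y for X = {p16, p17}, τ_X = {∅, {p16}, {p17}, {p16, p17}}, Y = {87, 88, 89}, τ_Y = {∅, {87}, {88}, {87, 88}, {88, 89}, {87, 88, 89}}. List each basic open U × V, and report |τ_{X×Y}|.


Basis B = {∅ × ∅, {p16} × {87}, {p16} × {88}, {p17} × {87}, {p17} × {88}, {p16} × {87, 88}, {p16, p17} × {87}, {p16} × {88, 89}, {p16, p17} × {88}, {p17} × {87, 88}, {p17} × {88, 89}, {p16} × {87, 88, 89}, {p17} × {87, 88, 89}, {p16, p17} × {87, 88}, {p16, p17} × {88, 89}, {p16, p17} × {87, 88, 89}}; |τ_{X×Y}| = 36.

Enumerate products U × V with U ∈ τ_X, V ∈ τ_Y (deduplicated):
  ∅ × ∅ = {} (∅)
  {p16} × {87} = {(p16,87)}
  {p16} × {88} = {(p16,88)}
  {p17} × {87} = {(p17,87)}
  {p17} × {88} = {(p17,88)}
  {p16} × {87, 88} = {(p16,87), (p16,88)}
  {p16, p17} × {87} = {(p16,87), (p17,87)}
  {p16} × {88, 89} = {(p16,88), (p16,89)}
  {p16, p17} × {88} = {(p16,88), (p17,88)}
  {p17} × {87, 88} = {(p17,87), (p17,88)}
  {p17} × {88, 89} = {(p17,88), (p17,89)}
  {p16} × {87, 88, 89} = {(p16,87), (p16,88), (p16,89)}
  {p17} × {87, 88, 89} = {(p17,87), (p17,88), (p17,89)}
  {p16, p17} × {87, 88} = {(p16,87), (p16,88), (p17,87), (p17,88)}
  {p16, p17} × {88, 89} = {(p16,88), (p16,89), (p17,88), (p17,89)}
  {p16, p17} × {87, 88, 89} = {(p16,87), (p16,88), (p16,89), (p17,87), (p17,88), (p17,89)}
These 16 distinct sets form the basis B.
Close under arbitrary unions to get τ_{X×Y}; counting gives |τ_{X×Y}| = 36.


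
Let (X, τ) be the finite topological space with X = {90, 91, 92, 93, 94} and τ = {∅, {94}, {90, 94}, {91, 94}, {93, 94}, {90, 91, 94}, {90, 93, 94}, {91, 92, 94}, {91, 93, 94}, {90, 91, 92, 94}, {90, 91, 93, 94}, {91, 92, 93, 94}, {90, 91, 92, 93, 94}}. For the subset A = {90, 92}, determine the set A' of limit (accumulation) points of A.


A' = ∅

For each x ∈ X, list the open sets U ∈ τ with x ∈ U, then check whether U ∩ (A ∖ {x}) ≠ ∅ for every such U.
  x = 90: open {90, 94} ∋ x has {90, 94} ∩ (A ∖ {90}) = ∅, so x is NOT a limit point.
  x = 91: open {91, 94} ∋ x has {91, 94} ∩ (A ∖ {91}) = ∅, so x is NOT a limit point.
  x = 92: open {91, 92, 94} ∋ x has {91, 92, 94} ∩ (A ∖ {92}) = ∅, so x is NOT a limit point.
  x = 93: open {93, 94} ∋ x has {93, 94} ∩ (A ∖ {93}) = ∅, so x is NOT a limit point.
  x = 94: open {94} ∋ x has {94} ∩ (A ∖ {94}) = ∅, so x is NOT a limit point.
Collecting: A' = ∅.


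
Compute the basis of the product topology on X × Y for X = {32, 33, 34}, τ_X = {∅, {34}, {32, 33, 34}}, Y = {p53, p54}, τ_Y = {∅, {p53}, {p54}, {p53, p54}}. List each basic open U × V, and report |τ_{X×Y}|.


Basis B = {∅ × ∅, {34} × {p53}, {34} × {p54}, {34} × {p53, p54}, {32, 33, 34} × {p53}, {32, 33, 34} × {p54}, {32, 33, 34} × {p53, p54}}; |τ_{X×Y}| = 9.

Enumerate products U × V with U ∈ τ_X, V ∈ τ_Y (deduplicated):
  ∅ × ∅ = {} (∅)
  {34} × {p53} = {(34,p53)}
  {34} × {p54} = {(34,p54)}
  {34} × {p53, p54} = {(34,p53), (34,p54)}
  {32, 33, 34} × {p53} = {(32,p53), (33,p53), (34,p53)}
  {32, 33, 34} × {p54} = {(32,p54), (33,p54), (34,p54)}
  {32, 33, 34} × {p53, p54} = {(32,p53), (32,p54), (33,p53), (33,p54), (34,p53), (34,p54)}
These 7 distinct sets form the basis B.
Close under arbitrary unions to get τ_{X×Y}; counting gives |τ_{X×Y}| = 9.


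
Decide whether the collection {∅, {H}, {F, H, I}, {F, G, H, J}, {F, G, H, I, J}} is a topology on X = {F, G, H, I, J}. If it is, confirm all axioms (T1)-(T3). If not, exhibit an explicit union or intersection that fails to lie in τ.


τ is NOT a topology on X.

Axiom (T1): ∅ ∈ τ? Yes; X ∈ τ? Yes.
Axiom (T2/T3): check pairwise unions and intersections of members of τ.
Counterexample for (T3): {F, H, I} ∩ {F, G, H, J} = {F, H} ∉ τ. Therefore τ is NOT a topology.


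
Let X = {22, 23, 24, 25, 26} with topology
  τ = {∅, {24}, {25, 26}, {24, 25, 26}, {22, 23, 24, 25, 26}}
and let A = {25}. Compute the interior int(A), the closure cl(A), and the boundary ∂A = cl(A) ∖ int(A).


int(A) = ∅, cl(A) = {22, 23, 25, 26}, ∂A = {22, 23, 25, 26}.

Closed sets in (X, τ) are complements of opens:
  closed(X, τ) = {∅, {22, 23}, {22, 23, 24}, {22, 23, 25, 26}, {22, 23, 24, 25, 26}}.
int(A) = ⋃ {U ∈ τ : U ⊆ A}. Opens contained in A: ∅.
Taking the union of these: int(A) = ∅.
cl(A) = ⋂ {C closed : A ⊆ C}. Closed sets containing A: {22, 23, 25, 26}, {22, 23, 24, 25, 26}.
Intersecting these: cl(A) = {22, 23, 25, 26}.
∂A = cl(A) ∖ int(A) = {22, 23, 25, 26} ∖ ∅ = {22, 23, 25, 26}.


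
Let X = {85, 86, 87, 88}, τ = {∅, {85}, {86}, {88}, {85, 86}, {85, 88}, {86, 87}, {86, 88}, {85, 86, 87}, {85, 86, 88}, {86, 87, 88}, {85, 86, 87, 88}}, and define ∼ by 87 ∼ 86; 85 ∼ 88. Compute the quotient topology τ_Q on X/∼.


X/∼ = {[85=88], [86=87]}; |τ_Q| = 4.

Equivalence classes: [85=88], [86=87].
Quotient map π: X → X/∼ sends 85 ↦ [85=88], 86 ↦ [86=87], 87 ↦ [86=87], 88 ↦ [85=88].
For each subset V ⊆ X/∼, compute π^{-1}(V) ⊆ X and check whether π^{-1}(V) ∈ τ. V is open in τ_Q iff π^{-1}(V) ∈ τ.
  V = {}: π^{-1}(V) = ∅ ∈ τ ✓.
  V = {[85=88]}: π^{-1}(V) = {85, 88} ∈ τ ✓.
  V = {[86=87]}: π^{-1}(V) = {86, 87} ∈ τ ✓.
  V = {[85=88], [86=87]}: π^{-1}(V) = {85, 86, 87, 88} ∈ τ ✓.
Open sets in the quotient: τ_Q = {{}, {[85=88]}, {[86=87]}, {[85=88], [86=87]}} (4 elements).


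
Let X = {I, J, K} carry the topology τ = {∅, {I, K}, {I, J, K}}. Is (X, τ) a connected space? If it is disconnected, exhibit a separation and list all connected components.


(X, τ) is connected.

Find clopen sets (U ∈ τ with X ∖ U ∈ τ):
  U = ∅, X ∖ U = {I, J, K} — both open, so U is clopen.
  U = {I, J, K}, X ∖ U = ∅ — both open, so U is clopen.
Only trivial clopens (∅ and X) exist, so (X, τ) is connected.
Compute connected components by grouping points that agree on all clopens:
  component: {I, J, K}


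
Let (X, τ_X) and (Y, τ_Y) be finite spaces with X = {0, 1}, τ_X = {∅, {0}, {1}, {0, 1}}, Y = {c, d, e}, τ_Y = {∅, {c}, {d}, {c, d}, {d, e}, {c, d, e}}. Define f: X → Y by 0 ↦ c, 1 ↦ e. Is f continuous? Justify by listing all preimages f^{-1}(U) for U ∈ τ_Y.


f IS continuous.

Compute f^{-1}(U) for each U ∈ τ_Y:
  U = ∅: f^{-1}(U) = ∅ ∈ τ_X ✓.
  U = {c}: f^{-1}(U) = {0} ∈ τ_X ✓.
  U = {d}: f^{-1}(U) = ∅ ∈ τ_X ✓.
  U = {c, d}: f^{-1}(U) = {0} ∈ τ_X ✓.
  U = {d, e}: f^{-1}(U) = {1} ∈ τ_X ✓.
  U = {c, d, e}: f^{-1}(U) = {0, 1} ∈ τ_X ✓.
Every preimage lies in τ_X, so f IS continuous.


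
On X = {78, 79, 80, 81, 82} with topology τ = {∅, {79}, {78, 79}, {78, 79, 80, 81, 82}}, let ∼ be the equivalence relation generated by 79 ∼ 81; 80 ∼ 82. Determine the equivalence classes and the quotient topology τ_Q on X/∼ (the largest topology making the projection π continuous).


X/∼ = {[78], [79=81], [80=82]}; |τ_Q| = 2.

Equivalence classes: [78], [79=81], [80=82].
Quotient map π: X → X/∼ sends 78 ↦ [78], 79 ↦ [79=81], 80 ↦ [80=82], 81 ↦ [79=81], 82 ↦ [80=82].
For each subset V ⊆ X/∼, compute π^{-1}(V) ⊆ X and check whether π^{-1}(V) ∈ τ. V is open in τ_Q iff π^{-1}(V) ∈ τ.
  V = {}: π^{-1}(V) = ∅ ∈ τ ✓.
  V = {[78]}: π^{-1}(V) = {78} ∉ τ ✗.
  V = {[79=81]}: π^{-1}(V) = {79, 81} ∉ τ ✗.
  V = {[78], [79=81]}: π^{-1}(V) = {78, 79, 81} ∉ τ ✗.
  V = {[80=82]}: π^{-1}(V) = {80, 82} ∉ τ ✗.
  V = {[78], [80=82]}: π^{-1}(V) = {78, 80, 82} ∉ τ ✗.
  V = {[79=81], [80=82]}: π^{-1}(V) = {79, 80, 81, 82} ∉ τ ✗.
  V = {[78], [79=81], [80=82]}: π^{-1}(V) = {78, 79, 80, 81, 82} ∈ τ ✓.
Open sets in the quotient: τ_Q = {{}, {[78], [79=81], [80=82]}} (2 elements).


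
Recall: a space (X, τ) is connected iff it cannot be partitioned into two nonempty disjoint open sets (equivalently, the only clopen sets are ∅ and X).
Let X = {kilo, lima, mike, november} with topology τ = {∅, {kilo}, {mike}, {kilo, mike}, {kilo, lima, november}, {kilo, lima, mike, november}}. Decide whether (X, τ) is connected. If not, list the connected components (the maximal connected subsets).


(X, τ) is disconnected; components = [{mike}, {kilo, lima, november}].

Find clopen sets (U ∈ τ with X ∖ U ∈ τ):
  U = ∅, X ∖ U = {kilo, lima, mike, november} — both open, so U is clopen.
  U = {mike}, X ∖ U = {kilo, lima, november} — both open, so U is clopen.
  U = {kilo, lima, november}, X ∖ U = {mike} — both open, so U is clopen.
  U = {kilo, lima, mike, november}, X ∖ U = ∅ — both open, so U is clopen.
Nontrivial clopen(s) exist: e.g. {kilo, lima, november}. So (X, τ) is disconnected.
Compute connected components by grouping points that agree on all clopens:
  component: {mike}
  component: {kilo, lima, november}


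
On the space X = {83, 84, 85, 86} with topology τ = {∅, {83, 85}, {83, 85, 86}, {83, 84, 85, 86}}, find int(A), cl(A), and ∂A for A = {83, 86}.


int(A) = ∅, cl(A) = {83, 84, 85, 86}, ∂A = {83, 84, 85, 86}.

Closed sets in (X, τ) are complements of opens:
  closed(X, τ) = {∅, {84}, {84, 86}, {83, 84, 85, 86}}.
int(A) = ⋃ {U ∈ τ : U ⊆ A}. Opens contained in A: ∅.
Taking the union of these: int(A) = ∅.
cl(A) = ⋂ {C closed : A ⊆ C}. Closed sets containing A: {83, 84, 85, 86}.
Intersecting these: cl(A) = {83, 84, 85, 86}.
∂A = cl(A) ∖ int(A) = {83, 84, 85, 86} ∖ ∅ = {83, 84, 85, 86}.


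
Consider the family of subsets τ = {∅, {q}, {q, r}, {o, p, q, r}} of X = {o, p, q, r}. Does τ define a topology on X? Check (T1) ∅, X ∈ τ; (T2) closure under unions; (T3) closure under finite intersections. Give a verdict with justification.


τ IS a topology on X.

Axiom (T1): ∅ ∈ τ? Yes; X ∈ τ? Yes.
Axiom (T2/T3): check pairwise unions and intersections of members of τ.
All pairwise intersections and unions checked — each lies in τ. Therefore τ satisfies (T1), (T2), (T3): it IS a topology on X.


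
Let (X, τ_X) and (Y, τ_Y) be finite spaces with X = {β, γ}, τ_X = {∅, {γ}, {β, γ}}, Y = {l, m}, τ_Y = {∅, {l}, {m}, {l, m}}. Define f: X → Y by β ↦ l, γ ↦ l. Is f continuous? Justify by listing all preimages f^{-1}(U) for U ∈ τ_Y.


f IS continuous.

Compute f^{-1}(U) for each U ∈ τ_Y:
  U = ∅: f^{-1}(U) = ∅ ∈ τ_X ✓.
  U = {l}: f^{-1}(U) = {β, γ} ∈ τ_X ✓.
  U = {m}: f^{-1}(U) = ∅ ∈ τ_X ✓.
  U = {l, m}: f^{-1}(U) = {β, γ} ∈ τ_X ✓.
Every preimage lies in τ_X, so f IS continuous.


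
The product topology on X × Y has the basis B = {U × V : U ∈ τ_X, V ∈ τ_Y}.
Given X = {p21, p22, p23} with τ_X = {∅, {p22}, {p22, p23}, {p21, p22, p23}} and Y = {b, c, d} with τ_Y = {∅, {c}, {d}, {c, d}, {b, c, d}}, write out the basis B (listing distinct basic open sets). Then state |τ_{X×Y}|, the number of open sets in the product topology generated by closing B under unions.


Basis B = {∅ × ∅, {p22} × {c}, {p22} × {d}, {p22} × {c, d}, {p22, p23} × {c}, {p22, p23} × {d}, {p21, p22, p23} × {c}, {p21, p22, p23} × {d}, {p22} × {b, c, d}, {p22, p23} × {c, d}, {p21, p22, p23} × {c, d}, {p22, p23} × {b, c, d}, {p21, p22, p23} × {b, c, d}}; |τ_{X×Y}| = 30.

Enumerate products U × V with U ∈ τ_X, V ∈ τ_Y (deduplicated):
  ∅ × ∅ = {} (∅)
  {p22} × {c} = {(p22,c)}
  {p22} × {d} = {(p22,d)}
  {p22} × {c, d} = {(p22,c), (p22,d)}
  {p22, p23} × {c} = {(p22,c), (p23,c)}
  {p22, p23} × {d} = {(p22,d), (p23,d)}
  {p21, p22, p23} × {c} = {(p21,c), (p22,c), (p23,c)}
  {p21, p22, p23} × {d} = {(p21,d), (p22,d), (p23,d)}
  {p22} × {b, c, d} = {(p22,b), (p22,c), (p22,d)}
  {p22, p23} × {c, d} = {(p22,c), (p22,d), (p23,c), (p23,d)}
  {p21, p22, p23} × {c, d} = {(p21,c), (p21,d), (p22,c), (p22,d), (p23,c), (p23,d)}
  {p22, p23} × {b, c, d} = {(p22,b), (p22,c), (p22,d), (p23,b), (p23,c), (p23,d)}
  {p21, p22, p23} × {b, c, d} = {(p21,b), (p21,c), (p21,d), (p22,b), (p22,c), (p22,d), (p23,b), (p23,c), (p23,d)}
These 13 distinct sets form the basis B.
Close under arbitrary unions to get τ_{X×Y}; counting gives |τ_{X×Y}| = 30.


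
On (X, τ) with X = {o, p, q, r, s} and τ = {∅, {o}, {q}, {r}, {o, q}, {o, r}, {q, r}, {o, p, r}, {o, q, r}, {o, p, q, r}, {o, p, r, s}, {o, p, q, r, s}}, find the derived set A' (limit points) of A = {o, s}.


A' = {p, s}

For each x ∈ X, list the open sets U ∈ τ with x ∈ U, then check whether U ∩ (A ∖ {x}) ≠ ∅ for every such U.
  x = o: open {o} ∋ x has {o} ∩ (A ∖ {o}) = ∅, so x is NOT a limit point.
  x = p: opens ∋ x are {o, p, r}, {o, p, q, r}, {o, p, r, s}, {o, p, q, r, s}; each meets A ∖ {p}, so x IS a limit point.
  x = q: open {q} ∋ x has {q} ∩ (A ∖ {q}) = ∅, so x is NOT a limit point.
  x = r: open {r} ∋ x has {r} ∩ (A ∖ {r}) = ∅, so x is NOT a limit point.
  x = s: opens ∋ x are {o, p, r, s}, {o, p, q, r, s}; each meets A ∖ {s}, so x IS a limit point.
Collecting: A' = {p, s}.


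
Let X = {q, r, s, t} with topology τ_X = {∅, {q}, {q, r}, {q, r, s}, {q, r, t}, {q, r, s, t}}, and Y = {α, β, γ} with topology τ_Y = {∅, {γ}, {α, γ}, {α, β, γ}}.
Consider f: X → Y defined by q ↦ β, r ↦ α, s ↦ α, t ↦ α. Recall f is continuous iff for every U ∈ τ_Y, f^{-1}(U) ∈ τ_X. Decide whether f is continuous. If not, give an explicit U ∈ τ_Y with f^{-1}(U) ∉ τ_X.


f is NOT continuous.

Compute f^{-1}(U) for each U ∈ τ_Y:
  U = ∅: f^{-1}(U) = ∅ ∈ τ_X ✓.
  U = {γ}: f^{-1}(U) = ∅ ∈ τ_X ✓.
  U = {α, γ}: f^{-1}(U) = {r, s, t} ∉ τ_X ✗.
  U = {α, β, γ}: f^{-1}(U) = {q, r, s, t} ∈ τ_X ✓.
Found U = {α, γ} with f^{-1}(U) = {r, s, t} not in τ_X. Therefore f is NOT continuous.


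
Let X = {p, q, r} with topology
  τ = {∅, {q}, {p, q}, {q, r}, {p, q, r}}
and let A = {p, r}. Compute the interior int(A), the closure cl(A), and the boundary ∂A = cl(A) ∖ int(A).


int(A) = ∅, cl(A) = {p, r}, ∂A = {p, r}.

Closed sets in (X, τ) are complements of opens:
  closed(X, τ) = {∅, {p}, {r}, {p, r}, {p, q, r}}.
int(A) = ⋃ {U ∈ τ : U ⊆ A}. Opens contained in A: ∅.
Taking the union of these: int(A) = ∅.
cl(A) = ⋂ {C closed : A ⊆ C}. Closed sets containing A: {p, r}, {p, q, r}.
Intersecting these: cl(A) = {p, r}.
∂A = cl(A) ∖ int(A) = {p, r} ∖ ∅ = {p, r}.


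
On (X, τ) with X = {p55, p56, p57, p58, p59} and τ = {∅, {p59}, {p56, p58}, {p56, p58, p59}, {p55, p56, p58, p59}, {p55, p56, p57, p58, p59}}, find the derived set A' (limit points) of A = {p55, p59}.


A' = {p55, p57}

For each x ∈ X, list the open sets U ∈ τ with x ∈ U, then check whether U ∩ (A ∖ {x}) ≠ ∅ for every such U.
  x = p55: opens ∋ x are {p55, p56, p58, p59}, {p55, p56, p57, p58, p59}; each meets A ∖ {p55}, so x IS a limit point.
  x = p56: open {p56, p58} ∋ x has {p56, p58} ∩ (A ∖ {p56}) = ∅, so x is NOT a limit point.
  x = p57: opens ∋ x are {p55, p56, p57, p58, p59}; each meets A ∖ {p57}, so x IS a limit point.
  x = p58: open {p56, p58} ∋ x has {p56, p58} ∩ (A ∖ {p58}) = ∅, so x is NOT a limit point.
  x = p59: open {p59} ∋ x has {p59} ∩ (A ∖ {p59}) = ∅, so x is NOT a limit point.
Collecting: A' = {p55, p57}.


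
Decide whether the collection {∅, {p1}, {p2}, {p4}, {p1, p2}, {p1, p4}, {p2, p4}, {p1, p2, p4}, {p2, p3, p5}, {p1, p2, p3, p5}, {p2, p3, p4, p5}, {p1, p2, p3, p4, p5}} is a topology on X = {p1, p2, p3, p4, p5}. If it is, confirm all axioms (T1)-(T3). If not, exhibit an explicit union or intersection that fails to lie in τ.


τ IS a topology on X.

Axiom (T1): ∅ ∈ τ? Yes; X ∈ τ? Yes.
Axiom (T2/T3): check pairwise unions and intersections of members of τ.
All pairwise intersections and unions checked — each lies in τ. Therefore τ satisfies (T1), (T2), (T3): it IS a topology on X.


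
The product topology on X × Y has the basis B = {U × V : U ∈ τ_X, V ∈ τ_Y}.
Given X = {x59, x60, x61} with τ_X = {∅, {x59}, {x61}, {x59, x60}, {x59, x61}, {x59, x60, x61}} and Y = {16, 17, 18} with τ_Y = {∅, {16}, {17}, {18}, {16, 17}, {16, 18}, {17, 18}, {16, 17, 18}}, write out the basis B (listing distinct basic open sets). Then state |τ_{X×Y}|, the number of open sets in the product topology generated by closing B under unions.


Basis B = {∅ × ∅, {x59} × {16}, {x59} × {17}, {x59} × {18}, {x61} × {16}, {x61} × {17}, {x61} × {18}, {x59} × {16, 17}, {x59} × {16, 18}, {x59, x60} × {16}, {x59, x61} × {16}, {x59} × {17, 18}, {x59, x60} × {17}, {x59, x61} × {17}, {x59, x60} × {18}, {x59, x61} × {18}, {x61} × {16, 17}, {x61} × {16, 18}, {x61} × {17, 18}, {x59} × {16, 17, 18}, {x59, x60, x61} × {16}, {x59, x60, x61} × {17}, {x59, x60, x61} × {18}, {x61} × {16, 17, 18}, {x59, x60} × {16, 17}, {x59, x61} × {16, 17}, {x59, x60} × {16, 18}, {x59, x61} × {16, 18}, {x59, x60} × {17, 18}, {x59, x61} × {17, 18}, {x59, x60} × {16, 17, 18}, {x59, x61} × {16, 17, 18}, {x59, x60, x61} × {16, 17}, {x59, x60, x61} × {16, 18}, {x59, x60, x61} × {17, 18}, {x59, x60, x61} × {16, 17, 18}}; |τ_{X×Y}| = 216.

Enumerate products U × V with U ∈ τ_X, V ∈ τ_Y (deduplicated):
  ∅ × ∅ = {} (∅)
  {x59} × {16} = {(x59,16)}
  {x59} × {17} = {(x59,17)}
  {x59} × {18} = {(x59,18)}
  {x61} × {16} = {(x61,16)}
  {x61} × {17} = {(x61,17)}
  {x61} × {18} = {(x61,18)}
  {x59} × {16, 17} = {(x59,16), (x59,17)}
  {x59} × {16, 18} = {(x59,16), (x59,18)}
  {x59, x60} × {16} = {(x59,16), (x60,16)}
  {x59, x61} × {16} = {(x59,16), (x61,16)}
  {x59} × {17, 18} = {(x59,17), (x59,18)}
  {x59, x60} × {17} = {(x59,17), (x60,17)}
  {x59, x61} × {17} = {(x59,17), (x61,17)}
  {x59, x60} × {18} = {(x59,18), (x60,18)}
  {x59, x61} × {18} = {(x59,18), (x61,18)}
  {x61} × {16, 17} = {(x61,16), (x61,17)}
  {x61} × {16, 18} = {(x61,16), (x61,18)}
  {x61} × {17, 18} = {(x61,17), (x61,18)}
  {x59} × {16, 17, 18} = {(x59,16), (x59,17), (x59,18)}
  {x59, x60, x61} × {16} = {(x59,16), (x60,16), (x61,16)}
  {x59, x60, x61} × {17} = {(x59,17), (x60,17), (x61,17)}
  {x59, x60, x61} × {18} = {(x59,18), (x60,18), (x61,18)}
  {x61} × {16, 17, 18} = {(x61,16), (x61,17), (x61,18)}
  {x59, x60} × {16, 17} = {(x59,16), (x59,17), (x60,16), (x60,17)}
  {x59, x61} × {16, 17} = {(x59,16), (x59,17), (x61,16), (x61,17)}
  {x59, x60} × {16, 18} = {(x59,16), (x59,18), (x60,16), (x60,18)}
  {x59, x61} × {16, 18} = {(x59,16), (x59,18), (x61,16), (x61,18)}
  {x59, x60} × {17, 18} = {(x59,17), (x59,18), (x60,17), (x60,18)}
  {x59, x61} × {17, 18} = {(x59,17), (x59,18), (x61,17), (x61,18)}
  {x59, x60} × {16, 17, 18} = {(x59,16), (x59,17), (x59,18), (x60,16), (x60,17), (x60,18)}
  {x59, x61} × {16, 17, 18} = {(x59,16), (x59,17), (x59,18), (x61,16), (x61,17), (x61,18)}
  {x59, x60, x61} × {16, 17} = {(x59,16), (x59,17), (x60,16), (x60,17), (x61,16), (x61,17)}
  {x59, x60, x61} × {16, 18} = {(x59,16), (x59,18), (x60,16), (x60,18), (x61,16), (x61,18)}
  {x59, x60, x61} × {17, 18} = {(x59,17), (x59,18), (x60,17), (x60,18), (x61,17), (x61,18)}
  {x59, x60, x61} × {16, 17, 18} = {(x59,16), (x59,17), (x59,18), (x60,16), (x60,17), (x60,18), (x61,16), (x61,17), (x61,18)}
These 36 distinct sets form the basis B.
Close under arbitrary unions to get τ_{X×Y}; counting gives |τ_{X×Y}| = 216.


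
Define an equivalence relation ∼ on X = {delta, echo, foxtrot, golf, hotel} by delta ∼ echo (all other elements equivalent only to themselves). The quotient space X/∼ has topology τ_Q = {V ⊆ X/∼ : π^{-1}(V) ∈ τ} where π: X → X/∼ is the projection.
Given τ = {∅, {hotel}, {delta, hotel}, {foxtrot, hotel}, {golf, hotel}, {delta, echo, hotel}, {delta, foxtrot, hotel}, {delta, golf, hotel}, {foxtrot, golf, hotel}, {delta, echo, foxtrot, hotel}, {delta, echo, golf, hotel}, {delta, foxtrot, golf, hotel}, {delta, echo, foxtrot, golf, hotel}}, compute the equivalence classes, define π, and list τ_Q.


X/∼ = {[delta=echo], [foxtrot], [golf], [hotel]}; |τ_Q| = 9.

Equivalence classes: [delta=echo], [foxtrot], [golf], [hotel].
Quotient map π: X → X/∼ sends delta ↦ [delta=echo], echo ↦ [delta=echo], foxtrot ↦ [foxtrot], golf ↦ [golf], hotel ↦ [hotel].
For each subset V ⊆ X/∼, compute π^{-1}(V) ⊆ X and check whether π^{-1}(V) ∈ τ. V is open in τ_Q iff π^{-1}(V) ∈ τ.
  V = {}: π^{-1}(V) = ∅ ∈ τ ✓.
  V = {[delta=echo]}: π^{-1}(V) = {delta, echo} ∉ τ ✗.
  V = {[foxtrot]}: π^{-1}(V) = {foxtrot} ∉ τ ✗.
  V = {[delta=echo], [foxtrot]}: π^{-1}(V) = {delta, echo, foxtrot} ∉ τ ✗.
  V = {[golf]}: π^{-1}(V) = {golf} ∉ τ ✗.
  V = {[delta=echo], [golf]}: π^{-1}(V) = {delta, echo, golf} ∉ τ ✗.
  V = {[foxtrot], [golf]}: π^{-1}(V) = {foxtrot, golf} ∉ τ ✗.
  V = {[delta=echo], [foxtrot], [golf]}: π^{-1}(V) = {delta, echo, foxtrot, golf} ∉ τ ✗.
  V = {[hotel]}: π^{-1}(V) = {hotel} ∈ τ ✓.
  V = {[delta=echo], [hotel]}: π^{-1}(V) = {delta, echo, hotel} ∈ τ ✓.
  V = {[foxtrot], [hotel]}: π^{-1}(V) = {foxtrot, hotel} ∈ τ ✓.
  V = {[delta=echo], [foxtrot], [hotel]}: π^{-1}(V) = {delta, echo, foxtrot, hotel} ∈ τ ✓.
  V = {[golf], [hotel]}: π^{-1}(V) = {golf, hotel} ∈ τ ✓.
  V = {[delta=echo], [golf], [hotel]}: π^{-1}(V) = {delta, echo, golf, hotel} ∈ τ ✓.
  V = {[foxtrot], [golf], [hotel]}: π^{-1}(V) = {foxtrot, golf, hotel} ∈ τ ✓.
  V = {[delta=echo], [foxtrot], [golf], [hotel]}: π^{-1}(V) = {delta, echo, foxtrot, golf, hotel} ∈ τ ✓.
Open sets in the quotient: τ_Q = {{}, {[hotel]}, {[delta=echo], [hotel]}, {[foxtrot], [hotel]}, {[delta=echo], [foxtrot], [hotel]}, {[golf], [hotel]}, {[delta=echo], [golf], [hotel]}, {[foxtrot], [golf], [hotel]}, {[delta=echo], [foxtrot], [golf], [hotel]}} (9 elements).
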